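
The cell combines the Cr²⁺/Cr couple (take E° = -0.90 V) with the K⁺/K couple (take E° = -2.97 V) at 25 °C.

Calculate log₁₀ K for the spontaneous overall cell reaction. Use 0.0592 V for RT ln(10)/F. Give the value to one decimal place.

Cathode: Cr²⁺/Cr; anode: K⁺/K. E°cell = +2.07 V, n = 2.
log K = nE°cell / 0.0592 = (2)(+2.07) / 0.0592 = 69.9.

69.9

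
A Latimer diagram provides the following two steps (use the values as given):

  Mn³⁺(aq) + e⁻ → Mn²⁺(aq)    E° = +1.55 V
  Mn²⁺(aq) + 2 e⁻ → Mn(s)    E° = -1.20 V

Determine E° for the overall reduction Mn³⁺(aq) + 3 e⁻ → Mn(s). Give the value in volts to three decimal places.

-0.283 V

Since ΔG° = −nFE° is additive over sequential reductions, n₃E°₃ = n₁E°₁ + n₂E°₂.
E°₃ = (1×+1.55 + 2×-1.20) / 3 = (-0.850) / 3 = -0.283 V.
Simply averaging or adding the two E° values would be wrong; the electron-weighted sum is required.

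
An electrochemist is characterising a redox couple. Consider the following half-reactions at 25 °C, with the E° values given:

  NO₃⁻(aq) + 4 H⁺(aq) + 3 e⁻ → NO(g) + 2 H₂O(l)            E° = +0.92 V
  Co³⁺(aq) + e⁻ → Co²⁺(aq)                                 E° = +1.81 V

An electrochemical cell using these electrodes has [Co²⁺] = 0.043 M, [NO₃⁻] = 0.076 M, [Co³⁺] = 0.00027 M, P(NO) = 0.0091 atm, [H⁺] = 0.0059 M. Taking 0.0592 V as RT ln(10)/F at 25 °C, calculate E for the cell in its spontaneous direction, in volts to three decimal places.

Co³⁺/Co²⁺ is the cathode (higher E°), NO₃⁻/NO the anode: E°cell = +1.81 − (+0.92) = +0.89 V, n = 3.
Overall: 3 Co³⁺(aq) + NO(g) + 2 H₂O(l) → 3 Co²⁺(aq) + NO₃⁻(aq) + 4 H⁺(aq)
Q = [Co²⁺]^3·[NO₃⁻]·[H⁺]^4 / ([Co³⁺]^3·P(NO)); log Q = -1.389.
E = E° − (0.0592/n) log Q = +0.89 − (0.0592/3)(-1.389) = +0.917 V.

+0.917 V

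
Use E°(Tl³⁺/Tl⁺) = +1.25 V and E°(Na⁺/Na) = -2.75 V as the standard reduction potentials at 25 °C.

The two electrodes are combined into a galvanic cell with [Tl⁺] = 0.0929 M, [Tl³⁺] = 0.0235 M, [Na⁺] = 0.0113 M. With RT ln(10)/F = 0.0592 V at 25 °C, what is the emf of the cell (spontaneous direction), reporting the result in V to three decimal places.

Tl³⁺/Tl⁺ is the cathode (higher E°), Na⁺/Na the anode: E°cell = +1.25 − (-2.75) = +4.00 V, n = 2.
Overall: Tl³⁺(aq) + 2 Na(s) → Tl⁺(aq) + 2 Na⁺(aq)
Q = [Tl⁺]·[Na⁺]^2 / ([Tl³⁺]); log Q = -3.297.
E = E° − (0.0592/n) log Q = +4.00 − (0.0592/2)(-3.297) = +4.098 V.

+4.098 V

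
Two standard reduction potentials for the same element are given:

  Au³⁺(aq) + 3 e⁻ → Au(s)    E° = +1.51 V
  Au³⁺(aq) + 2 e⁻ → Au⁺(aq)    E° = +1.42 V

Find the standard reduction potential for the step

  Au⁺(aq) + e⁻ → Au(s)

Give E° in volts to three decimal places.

+1.690 V

Sequential free energies add, so n₃E°₃ = n₁E°₁ + n₂E°₂.
With n₃ = 3, and the known step contributing 2×(+1.42) V, the unknown satisfies 1·E° = 3×(+1.51) − 2×(+1.42) = +1.690.
E° = +1.690 / 1 = +1.690 V.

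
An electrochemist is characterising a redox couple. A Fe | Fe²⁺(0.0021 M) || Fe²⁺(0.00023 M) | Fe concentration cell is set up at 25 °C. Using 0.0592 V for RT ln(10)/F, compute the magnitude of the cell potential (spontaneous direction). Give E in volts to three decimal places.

For a concentration cell E°cell = 0. The 0.0021 M side is the cathode (reduction is favoured where [Fe²⁺] is higher).
With n = 2, E = −(0.0592/2) log([Fe²⁺]ₐₙ/[Fe²⁺]꜀ₐₜ) = −(0.0592/2) log(0.00023/0.0021) = −(0.0592/2)(-0.960) = +0.028 V.

+0.028 V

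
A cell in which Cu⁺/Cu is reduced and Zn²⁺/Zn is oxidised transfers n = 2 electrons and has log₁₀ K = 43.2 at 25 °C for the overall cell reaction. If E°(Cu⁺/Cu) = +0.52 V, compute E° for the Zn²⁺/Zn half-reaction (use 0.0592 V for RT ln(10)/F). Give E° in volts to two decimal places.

E°cell = (0.0592/n)·log K = (0.0592/2)(43.2) = +1.279 V.
Since Cu⁺/Cu is the cathode and Zn²⁺/Zn the anode, E°cell = E°(Cu⁺/Cu) − E°(Zn²⁺/Zn).
So E°(Zn²⁺/Zn) = E°(Cu⁺/Cu) − E°cell = (+0.52) − (+1.279) = -0.76 V.

-0.76 V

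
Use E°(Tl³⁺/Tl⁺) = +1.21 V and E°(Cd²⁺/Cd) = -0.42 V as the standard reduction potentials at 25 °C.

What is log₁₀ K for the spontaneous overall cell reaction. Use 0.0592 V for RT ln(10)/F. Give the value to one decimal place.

55.1

Cathode: Tl³⁺/Tl⁺; anode: Cd²⁺/Cd. E°cell = +1.63 V, n = 2.
log K = nE°cell / 0.0592 = (2)(+1.63) / 0.0592 = 55.1.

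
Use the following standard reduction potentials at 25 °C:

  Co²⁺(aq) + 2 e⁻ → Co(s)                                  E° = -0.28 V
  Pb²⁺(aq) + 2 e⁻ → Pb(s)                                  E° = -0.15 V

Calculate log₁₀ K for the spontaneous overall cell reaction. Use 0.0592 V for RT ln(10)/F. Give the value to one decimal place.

Cathode: Pb²⁺/Pb; anode: Co²⁺/Co. E°cell = +0.13 V, n = 2.
log K = nE°cell / 0.0592 = (2)(+0.13) / 0.0592 = 4.4.

4.4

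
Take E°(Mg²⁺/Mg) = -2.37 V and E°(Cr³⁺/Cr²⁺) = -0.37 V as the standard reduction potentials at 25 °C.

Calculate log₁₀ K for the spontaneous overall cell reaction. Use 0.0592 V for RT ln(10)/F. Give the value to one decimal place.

Cathode: Cr³⁺/Cr²⁺; anode: Mg²⁺/Mg. E°cell = +2.00 V, n = 2.
log K = nE°cell / 0.0592 = (2)(+2.00) / 0.0592 = 67.6.

67.6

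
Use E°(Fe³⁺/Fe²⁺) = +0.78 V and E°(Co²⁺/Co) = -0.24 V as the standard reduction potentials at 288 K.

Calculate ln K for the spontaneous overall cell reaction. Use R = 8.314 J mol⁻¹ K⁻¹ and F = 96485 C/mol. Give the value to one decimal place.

82.2

Cathode: Fe³⁺/Fe²⁺; anode: Co²⁺/Co. E°cell = (+0.78) − (-0.24) = +1.02 V, with n = 2.
ΔG° = −nFE° = −RT ln K, so ln K = nFE°/(RT) = (2)(96485)(+1.02) / ((8.314)(288)) = 82.203.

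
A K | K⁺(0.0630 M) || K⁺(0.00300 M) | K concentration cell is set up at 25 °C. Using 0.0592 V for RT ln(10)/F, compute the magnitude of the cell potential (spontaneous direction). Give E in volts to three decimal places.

For a concentration cell E°cell = 0. The 0.0630 M side is the cathode (reduction is favoured where [K⁺] is higher).
With n = 1, E = −(0.0592/1) log([K⁺]ₐₙ/[K⁺]꜀ₐₜ) = −(0.0592/1) log(0.003/0.063) = −(0.0592/1)(-1.322) = +0.078 V.

+0.078 V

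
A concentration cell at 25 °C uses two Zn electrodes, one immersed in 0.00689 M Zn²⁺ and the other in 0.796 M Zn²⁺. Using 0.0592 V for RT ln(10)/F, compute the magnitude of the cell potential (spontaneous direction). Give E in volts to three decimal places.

For a concentration cell E°cell = 0. The 0.796 M side is the cathode (reduction is favoured where [Zn²⁺] is higher).
With n = 2, E = −(0.0592/2) log([Zn²⁺]ₐₙ/[Zn²⁺]꜀ₐₜ) = −(0.0592/2) log(0.00689/0.796) = −(0.0592/2)(-2.063) = +0.061 V.

+0.061 V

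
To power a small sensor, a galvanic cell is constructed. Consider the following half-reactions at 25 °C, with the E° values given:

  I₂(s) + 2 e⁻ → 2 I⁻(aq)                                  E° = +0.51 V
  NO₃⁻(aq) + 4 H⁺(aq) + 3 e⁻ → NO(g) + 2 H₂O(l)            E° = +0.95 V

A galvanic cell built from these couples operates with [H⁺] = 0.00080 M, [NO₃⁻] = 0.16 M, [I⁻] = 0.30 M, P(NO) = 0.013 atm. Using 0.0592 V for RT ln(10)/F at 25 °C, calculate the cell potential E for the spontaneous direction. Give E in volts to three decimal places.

+0.186 V

NO₃⁻/NO is the cathode (higher E°), I₂/I⁻ the anode: E°cell = +0.95 − (+0.51) = +0.44 V, n = 6.
Overall: 2 NO₃⁻(aq) + 8 H⁺(aq) + 6 I⁻(aq) → 2 NO(g) + 4 H₂O(l) + 3 I₂(s)
Q = P(NO)^2 / ([NO₃⁻]^2·[H⁺]^8·[I⁻]^6); log Q = 25.732.
E = E° − (0.0592/n) log Q = +0.44 − (0.0592/6)(25.732) = +0.186 V.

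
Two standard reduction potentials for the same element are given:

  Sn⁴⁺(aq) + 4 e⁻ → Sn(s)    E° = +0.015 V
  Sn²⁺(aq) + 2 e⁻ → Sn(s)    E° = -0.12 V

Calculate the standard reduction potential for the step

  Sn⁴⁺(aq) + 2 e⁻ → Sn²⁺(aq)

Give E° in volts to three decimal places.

Sequential free energies add, so n₃E°₃ = n₁E°₁ + n₂E°₂.
With n₃ = 4, and the known step contributing 2×(-0.12) V, the unknown satisfies 2·E° = 4×(+0.015) − 2×(-0.12) = +0.300.
E° = +0.300 / 2 = +0.150 V.

+0.150 V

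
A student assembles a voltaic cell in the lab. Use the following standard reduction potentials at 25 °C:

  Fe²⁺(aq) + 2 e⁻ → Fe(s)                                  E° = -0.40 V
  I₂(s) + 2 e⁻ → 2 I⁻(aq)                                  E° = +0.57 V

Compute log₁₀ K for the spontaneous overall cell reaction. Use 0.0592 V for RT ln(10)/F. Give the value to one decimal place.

32.8

Cathode: I₂/I⁻; anode: Fe²⁺/Fe. E°cell = +0.97 V, n = 2.
log K = nE°cell / 0.0592 = (2)(+0.97) / 0.0592 = 32.8.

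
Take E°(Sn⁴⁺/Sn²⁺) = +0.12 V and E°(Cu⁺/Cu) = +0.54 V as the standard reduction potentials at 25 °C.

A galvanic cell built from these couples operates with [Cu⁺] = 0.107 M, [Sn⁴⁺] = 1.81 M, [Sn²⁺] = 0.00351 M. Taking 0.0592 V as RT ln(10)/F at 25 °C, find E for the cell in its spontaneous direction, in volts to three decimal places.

Cu⁺/Cu is the cathode (higher E°), Sn⁴⁺/Sn²⁺ the anode: E°cell = +0.54 − (+0.12) = +0.42 V, n = 2.
Overall: 2 Cu⁺(aq) + Sn²⁺(aq) → 2 Cu(s) + Sn⁴⁺(aq)
Q = [Sn⁴⁺] / ([Cu⁺]^2·[Sn²⁺]); log Q = 4.654.
E = E° − (0.0592/n) log Q = +0.42 − (0.0592/2)(4.654) = +0.282 V.

+0.282 V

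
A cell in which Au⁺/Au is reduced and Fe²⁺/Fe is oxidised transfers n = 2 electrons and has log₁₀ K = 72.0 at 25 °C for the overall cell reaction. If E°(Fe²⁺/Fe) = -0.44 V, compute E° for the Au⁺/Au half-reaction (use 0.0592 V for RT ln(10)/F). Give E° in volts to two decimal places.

E°cell = (0.0592/n)·log K = (0.0592/2)(72.0) = +2.131 V.
Since Au⁺/Au is the cathode and Fe²⁺/Fe the anode, E°cell = E°(Au⁺/Au) − E°(Fe²⁺/Fe).
So E°(Au⁺/Au) = E°cell + E°(Fe²⁺/Fe) = +2.131 + (-0.44) = +1.69 V.

+1.69 V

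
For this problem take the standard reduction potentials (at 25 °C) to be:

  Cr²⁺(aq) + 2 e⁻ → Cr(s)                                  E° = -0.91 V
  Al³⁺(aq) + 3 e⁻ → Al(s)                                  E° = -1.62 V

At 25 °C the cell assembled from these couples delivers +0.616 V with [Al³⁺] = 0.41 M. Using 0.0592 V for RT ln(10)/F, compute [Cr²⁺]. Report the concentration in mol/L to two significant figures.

0.00037 M

Cr²⁺/Cr is the cathode, Al³⁺/Al the anode: E°cell = +0.71 V, n = 6.
Overall reaction: 3 Cr²⁺(aq) + 2 Al(s) → 3 Cr(s) + 2 Al³⁺(aq); Q = [Al³⁺]^2/[Cr²⁺]^3.
From E = E° − (0.0592/n) log Q: log Q = (E° − E)·n/0.0592 = (+0.71 − (+0.616))·6/0.0592 = 9.5270.
So 3·log[Cr²⁺] = 2·log(0.41) − log Q = -0.7744 − (9.5270) = -10.3014; log[Cr²⁺] = -10.3014 / 3 = -3.4338; [Cr²⁺] = 10^(-3.4338) ≈ 0.00037 M.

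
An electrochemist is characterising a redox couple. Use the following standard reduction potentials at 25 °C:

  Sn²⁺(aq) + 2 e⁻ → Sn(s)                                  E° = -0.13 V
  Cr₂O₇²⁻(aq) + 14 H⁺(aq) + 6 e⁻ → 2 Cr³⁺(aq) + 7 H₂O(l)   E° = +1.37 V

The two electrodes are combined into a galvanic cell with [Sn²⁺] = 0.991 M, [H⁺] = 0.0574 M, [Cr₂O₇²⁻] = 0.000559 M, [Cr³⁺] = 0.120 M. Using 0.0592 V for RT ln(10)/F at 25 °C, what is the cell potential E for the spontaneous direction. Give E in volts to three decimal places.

Cr₂O₇²⁻/Cr³⁺ is the cathode (higher E°), Sn²⁺/Sn the anode: E°cell = +1.37 − (-0.13) = +1.50 V, n = 6.
Overall: Cr₂O₇²⁻(aq) + 14 H⁺(aq) + 3 Sn(s) → 2 Cr³⁺(aq) + 7 H₂O(l) + 3 Sn²⁺(aq)
Q = [Cr³⁺]^2·[Sn²⁺]^3 / ([Cr₂O₇²⁻]·[H⁺]^14); log Q = 18.774.
E = E° − (0.0592/n) log Q = +1.50 − (0.0592/6)(18.774) = +1.315 V.

+1.315 V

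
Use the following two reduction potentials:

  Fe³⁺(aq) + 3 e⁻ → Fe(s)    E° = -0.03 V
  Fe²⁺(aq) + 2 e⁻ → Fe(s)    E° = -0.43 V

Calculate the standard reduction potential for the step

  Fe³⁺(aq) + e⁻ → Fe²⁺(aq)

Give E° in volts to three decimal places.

Sequential free energies add, so n₃E°₃ = n₁E°₁ + n₂E°₂.
With n₃ = 3, and the known step contributing 2×(-0.43) V, the unknown satisfies 1·E° = 3×(-0.03) − 2×(-0.43) = +0.770.
E° = +0.770 / 1 = +0.770 V.

+0.770 V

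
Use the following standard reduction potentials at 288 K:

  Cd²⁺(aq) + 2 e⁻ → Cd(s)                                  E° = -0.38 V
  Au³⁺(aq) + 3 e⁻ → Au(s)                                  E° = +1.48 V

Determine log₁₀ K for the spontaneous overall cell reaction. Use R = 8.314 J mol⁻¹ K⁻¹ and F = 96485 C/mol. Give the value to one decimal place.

Cathode: Au³⁺/Au; anode: Cd²⁺/Cd. E°cell = (+1.48) − (-0.38) = +1.86 V, with n = 6.
ΔG° = −nFE° = −RT ln K, so ln K = nFE°/(RT) = (6)(96485)(+1.86) / ((8.314)(288)) = 449.699.
log₁₀ K = 449.699 / ln 10 = 195.3.

195.3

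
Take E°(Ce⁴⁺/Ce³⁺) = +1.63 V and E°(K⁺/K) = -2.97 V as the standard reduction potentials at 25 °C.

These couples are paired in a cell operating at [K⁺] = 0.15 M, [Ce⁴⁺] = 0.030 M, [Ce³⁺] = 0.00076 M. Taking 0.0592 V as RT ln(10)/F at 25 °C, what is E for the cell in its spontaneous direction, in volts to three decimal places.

Ce⁴⁺/Ce³⁺ is the cathode (higher E°), K⁺/K the anode: E°cell = +1.63 − (-2.97) = +4.60 V, n = 1.
Overall: Ce⁴⁺(aq) + K(s) → Ce³⁺(aq) + K⁺(aq)
Q = [Ce³⁺]·[K⁺] / ([Ce⁴⁺]); log Q = -2.420.
E = E° − (0.0592/n) log Q = +4.60 − (0.0592/1)(-2.420) = +4.743 V.

+4.743 V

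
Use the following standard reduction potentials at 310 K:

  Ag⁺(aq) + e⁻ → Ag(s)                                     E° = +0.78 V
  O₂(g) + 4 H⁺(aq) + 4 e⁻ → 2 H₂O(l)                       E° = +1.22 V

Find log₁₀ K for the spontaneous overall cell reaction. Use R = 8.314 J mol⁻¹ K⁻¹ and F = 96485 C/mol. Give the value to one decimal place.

Cathode: O₂/H₂O; anode: Ag⁺/Ag. E°cell = (+1.22) − (+0.78) = +0.44 V, with n = 4.
ΔG° = −nFE° = −RT ln K, so ln K = nFE°/(RT) = (4)(96485)(+0.44) / ((8.314)(310)) = 65.887.
log₁₀ K = 65.887 / ln 10 = 28.6.

28.6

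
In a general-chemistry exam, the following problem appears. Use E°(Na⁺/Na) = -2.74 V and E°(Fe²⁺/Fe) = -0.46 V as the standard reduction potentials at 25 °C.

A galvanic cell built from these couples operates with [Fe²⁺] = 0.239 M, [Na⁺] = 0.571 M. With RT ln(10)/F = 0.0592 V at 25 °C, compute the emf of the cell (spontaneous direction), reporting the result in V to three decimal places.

Fe²⁺/Fe is the cathode (higher E°), Na⁺/Na the anode: E°cell = -0.46 − (-2.74) = +2.28 V, n = 2.
Overall: Fe²⁺(aq) + 2 Na(s) → Fe(s) + 2 Na⁺(aq)
Q = [Na⁺]^2 / ([Fe²⁺]); log Q = 0.135.
E = E° − (0.0592/n) log Q = +2.28 − (0.0592/2)(0.135) = +2.276 V.

+2.276 V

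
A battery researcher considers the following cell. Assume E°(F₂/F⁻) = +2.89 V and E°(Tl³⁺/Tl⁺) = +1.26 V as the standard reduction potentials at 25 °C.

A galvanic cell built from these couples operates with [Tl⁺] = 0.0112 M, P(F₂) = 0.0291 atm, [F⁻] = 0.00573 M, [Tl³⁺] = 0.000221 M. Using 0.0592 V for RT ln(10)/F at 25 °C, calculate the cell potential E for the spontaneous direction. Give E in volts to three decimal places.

F₂/F⁻ is the cathode (higher E°), Tl³⁺/Tl⁺ the anode: E°cell = +2.89 − (+1.26) = +1.63 V, n = 2.
Overall: F₂(g) + Tl⁺(aq) → 2 F⁻(aq) + Tl³⁺(aq)
Q = [F⁻]^2·[Tl³⁺] / (P(F₂)·[Tl⁺]); log Q = -4.652.
E = E° − (0.0592/n) log Q = +1.63 − (0.0592/2)(-4.652) = +1.768 V.

+1.768 V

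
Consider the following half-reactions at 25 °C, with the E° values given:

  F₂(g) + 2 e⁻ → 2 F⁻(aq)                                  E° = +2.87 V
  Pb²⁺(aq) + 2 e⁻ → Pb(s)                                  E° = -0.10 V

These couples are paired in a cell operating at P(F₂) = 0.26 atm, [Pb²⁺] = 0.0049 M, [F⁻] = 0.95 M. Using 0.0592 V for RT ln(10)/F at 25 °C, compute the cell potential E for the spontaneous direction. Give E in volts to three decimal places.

F₂/F⁻ is the cathode (higher E°), Pb²⁺/Pb the anode: E°cell = +2.87 − (-0.10) = +2.97 V, n = 2.
Overall: F₂(g) + Pb(s) → 2 F⁻(aq) + Pb²⁺(aq)
Q = [F⁻]^2·[Pb²⁺] / (P(F₂)); log Q = -1.769.
E = E° − (0.0592/n) log Q = +2.97 − (0.0592/2)(-1.769) = +3.022 V.

+3.022 V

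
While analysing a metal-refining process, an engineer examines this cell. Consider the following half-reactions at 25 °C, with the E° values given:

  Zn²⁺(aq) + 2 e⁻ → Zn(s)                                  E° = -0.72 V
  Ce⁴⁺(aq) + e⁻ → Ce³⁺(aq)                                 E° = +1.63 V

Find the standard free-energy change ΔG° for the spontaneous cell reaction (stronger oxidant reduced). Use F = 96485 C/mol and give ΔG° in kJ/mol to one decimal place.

Ce⁴⁺/Ce³⁺ (E° = +1.63 V) is the cathode; Zn²⁺/Zn (E° = -0.72 V) is the anode, so E°cell = +2.35 V.
Balancing electrons gives n = 2 (lcm of 1 and 2).
ΔG° = −nFE° = −(2)(96485)(+2.35) = -453,480 J = -453.5 kJ/mol.

-453.5 kJ/mol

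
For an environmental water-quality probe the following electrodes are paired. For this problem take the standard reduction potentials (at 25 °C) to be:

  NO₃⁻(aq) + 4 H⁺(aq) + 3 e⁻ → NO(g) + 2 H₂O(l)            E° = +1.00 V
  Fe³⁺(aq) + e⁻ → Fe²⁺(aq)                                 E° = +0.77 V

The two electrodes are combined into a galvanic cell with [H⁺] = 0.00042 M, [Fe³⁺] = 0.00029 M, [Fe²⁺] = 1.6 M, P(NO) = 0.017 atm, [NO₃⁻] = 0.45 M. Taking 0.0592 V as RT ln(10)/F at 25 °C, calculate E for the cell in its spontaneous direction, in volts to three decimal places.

NO₃⁻/NO is the cathode (higher E°), Fe³⁺/Fe²⁺ the anode: E°cell = +1.00 − (+0.77) = +0.23 V, n = 3.
Overall: NO₃⁻(aq) + 4 H⁺(aq) + 3 Fe²⁺(aq) → NO(g) + 2 H₂O(l) + 3 Fe³⁺(aq)
Q = P(NO)·[Fe³⁺]^3 / ([NO₃⁻]·[H⁺]^4·[Fe²⁺]^3); log Q = 0.859.
E = E° − (0.0592/n) log Q = +0.23 − (0.0592/3)(0.859) = +0.213 V.

+0.213 V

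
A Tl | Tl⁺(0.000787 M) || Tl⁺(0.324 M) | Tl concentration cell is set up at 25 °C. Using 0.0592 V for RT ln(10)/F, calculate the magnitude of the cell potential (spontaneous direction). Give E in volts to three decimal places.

For a concentration cell E°cell = 0. The 0.324 M side is the cathode (reduction is favoured where [Tl⁺] is higher).
With n = 1, E = −(0.0592/1) log([Tl⁺]ₐₙ/[Tl⁺]꜀ₐₜ) = −(0.0592/1) log(0.000787/0.324) = −(0.0592/1)(-2.615) = +0.155 V.

+0.155 V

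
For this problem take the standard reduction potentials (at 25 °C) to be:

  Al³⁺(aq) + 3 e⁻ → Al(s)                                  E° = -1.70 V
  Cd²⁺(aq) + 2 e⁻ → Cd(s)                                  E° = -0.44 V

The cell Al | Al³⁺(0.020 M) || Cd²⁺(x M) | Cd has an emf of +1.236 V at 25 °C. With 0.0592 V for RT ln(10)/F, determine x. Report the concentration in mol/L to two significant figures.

0.011 M

Cd²⁺/Cd is the cathode, Al³⁺/Al the anode: E°cell = +1.26 V, n = 6.
Overall reaction: 3 Cd²⁺(aq) + 2 Al(s) → 3 Cd(s) + 2 Al³⁺(aq); Q = [Al³⁺]^2/[Cd²⁺]^3.
From E = E° − (0.0592/n) log Q: log Q = (E° − E)·n/0.0592 = (+1.26 − (+1.236))·6/0.0592 = 2.4324.
So 3·log[Cd²⁺] = 2·log(0.02) − log Q = -3.3979 − (2.4324) = -5.8303; log[Cd²⁺] = -5.8303 / 3 = -1.9434; [Cd²⁺] = 10^(-1.9434) ≈ 0.011 M.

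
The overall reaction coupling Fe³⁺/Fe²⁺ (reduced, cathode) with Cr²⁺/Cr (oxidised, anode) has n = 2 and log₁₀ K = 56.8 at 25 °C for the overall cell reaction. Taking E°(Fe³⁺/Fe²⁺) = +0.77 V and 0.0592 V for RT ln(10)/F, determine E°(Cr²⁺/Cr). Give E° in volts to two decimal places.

E°cell = (0.0592/n)·log K = (0.0592/2)(56.8) = +1.681 V.
Since Fe³⁺/Fe²⁺ is the cathode and Cr²⁺/Cr the anode, E°cell = E°(Fe³⁺/Fe²⁺) − E°(Cr²⁺/Cr).
So E°(Cr²⁺/Cr) = E°(Fe³⁺/Fe²⁺) − E°cell = (+0.77) − (+1.681) = -0.91 V.

-0.91 V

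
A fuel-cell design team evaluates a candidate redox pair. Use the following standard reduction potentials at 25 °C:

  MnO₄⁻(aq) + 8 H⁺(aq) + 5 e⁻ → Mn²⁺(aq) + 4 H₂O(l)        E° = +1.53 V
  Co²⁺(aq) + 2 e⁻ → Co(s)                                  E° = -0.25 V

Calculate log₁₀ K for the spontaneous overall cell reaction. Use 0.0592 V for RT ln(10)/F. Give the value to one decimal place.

300.7

Cathode: MnO₄⁻/Mn²⁺; anode: Co²⁺/Co. E°cell = +1.78 V, n = 10.
log K = nE°cell / 0.0592 = (10)(+1.78) / 0.0592 = 300.7.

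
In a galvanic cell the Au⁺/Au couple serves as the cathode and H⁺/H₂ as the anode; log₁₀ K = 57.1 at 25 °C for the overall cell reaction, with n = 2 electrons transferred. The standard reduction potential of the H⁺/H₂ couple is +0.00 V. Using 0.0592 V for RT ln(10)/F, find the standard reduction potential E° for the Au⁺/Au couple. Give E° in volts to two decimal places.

E°cell = (0.0592/n)·log K = (0.0592/2)(57.1) = +1.690 V.
Since Au⁺/Au is the cathode and H⁺/H₂ the anode, E°cell = E°(Au⁺/Au) − E°(H⁺/H₂).
So E°(Au⁺/Au) = E°cell + E°(H⁺/H₂) = +1.690 + (+0.00) = +1.69 V.

+1.69 V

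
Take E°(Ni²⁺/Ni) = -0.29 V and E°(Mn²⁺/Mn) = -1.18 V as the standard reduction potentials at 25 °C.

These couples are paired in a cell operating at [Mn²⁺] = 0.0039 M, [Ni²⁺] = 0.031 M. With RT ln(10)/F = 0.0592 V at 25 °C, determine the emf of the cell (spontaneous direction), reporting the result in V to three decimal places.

Ni²⁺/Ni is the cathode (higher E°), Mn²⁺/Mn the anode: E°cell = -0.29 − (-1.18) = +0.89 V, n = 2.
Overall: Ni²⁺(aq) + Mn(s) → Ni(s) + Mn²⁺(aq)
Q = [Mn²⁺] / ([Ni²⁺]); log Q = -0.900.
E = E° − (0.0592/n) log Q = +0.89 − (0.0592/2)(-0.900) = +0.917 V.

+0.917 V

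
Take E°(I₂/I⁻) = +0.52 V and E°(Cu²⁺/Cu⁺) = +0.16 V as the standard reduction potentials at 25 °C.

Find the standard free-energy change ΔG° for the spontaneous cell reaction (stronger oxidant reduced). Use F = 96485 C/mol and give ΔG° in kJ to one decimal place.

I₂/I⁻ (E° = +0.52 V) is the cathode; Cu²⁺/Cu⁺ (E° = +0.16 V) is the anode, so E°cell = +0.36 V.
Balancing electrons gives n = 2 (lcm of 2 and 1).
ΔG° = −nFE° = −(2)(96485)(+0.36) = -69,469 J = -69.5 kJ.

-69.5 kJ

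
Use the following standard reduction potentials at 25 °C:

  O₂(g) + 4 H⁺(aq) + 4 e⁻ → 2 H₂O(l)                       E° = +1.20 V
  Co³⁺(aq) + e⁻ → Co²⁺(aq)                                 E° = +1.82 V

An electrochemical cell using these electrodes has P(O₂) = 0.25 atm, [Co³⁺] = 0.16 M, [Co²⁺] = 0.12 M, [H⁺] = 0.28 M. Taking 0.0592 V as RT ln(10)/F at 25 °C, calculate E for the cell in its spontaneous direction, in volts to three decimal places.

+0.669 V

Co³⁺/Co²⁺ is the cathode (higher E°), O₂/H₂O the anode: E°cell = +1.82 − (+1.20) = +0.62 V, n = 4.
Overall: 4 Co³⁺(aq) + 2 H₂O(l) → 4 Co²⁺(aq) + O₂(g) + 4 H⁺(aq)
Q = [Co²⁺]^4·P(O₂)·[H⁺]^4 / ([Co³⁺]^4); log Q = -3.313.
E = E° − (0.0592/n) log Q = +0.62 − (0.0592/4)(-3.313) = +0.669 V.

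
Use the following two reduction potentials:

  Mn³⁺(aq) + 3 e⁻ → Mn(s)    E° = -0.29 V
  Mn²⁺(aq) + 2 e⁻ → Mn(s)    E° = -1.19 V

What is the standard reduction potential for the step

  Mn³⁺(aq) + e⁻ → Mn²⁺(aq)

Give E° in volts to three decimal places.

Sequential free energies add, so n₃E°₃ = n₁E°₁ + n₂E°₂.
With n₃ = 3, and the known step contributing 2×(-1.19) V, the unknown satisfies 1·E° = 3×(-0.29) − 2×(-1.19) = +1.510.
E° = +1.510 / 1 = +1.510 V.

+1.510 V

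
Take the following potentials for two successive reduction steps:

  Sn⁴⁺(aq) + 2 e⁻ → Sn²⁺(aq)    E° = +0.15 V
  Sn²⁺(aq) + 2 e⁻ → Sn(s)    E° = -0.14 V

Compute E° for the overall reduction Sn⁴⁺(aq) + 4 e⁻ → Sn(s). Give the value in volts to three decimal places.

+0.005 V

Adding the free-energy changes (−nFE°) of the two steps gives −n₃FE°₃ = −n₁FE°₁ − n₂FE°₂.
E°₃ = (2×+0.15 + 2×-0.14) / 4 = (+0.020) / 4 = +0.005 V.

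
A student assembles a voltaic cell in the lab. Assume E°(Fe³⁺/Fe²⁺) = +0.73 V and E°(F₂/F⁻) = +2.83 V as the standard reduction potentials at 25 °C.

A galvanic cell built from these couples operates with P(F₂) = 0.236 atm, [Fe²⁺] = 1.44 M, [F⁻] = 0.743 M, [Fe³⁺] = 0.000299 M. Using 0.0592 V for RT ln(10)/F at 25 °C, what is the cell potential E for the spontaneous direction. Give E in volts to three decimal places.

F₂/F⁻ is the cathode (higher E°), Fe³⁺/Fe²⁺ the anode: E°cell = +2.83 − (+0.73) = +2.10 V, n = 2.
Overall: F₂(g) + 2 Fe²⁺(aq) → 2 F⁻(aq) + 2 Fe³⁺(aq)
Q = [F⁻]^2·[Fe³⁺]^2 / (P(F₂)·[Fe²⁺]^2); log Q = -6.996.
E = E° − (0.0592/n) log Q = +2.10 − (0.0592/2)(-6.996) = +2.307 V.

+2.307 V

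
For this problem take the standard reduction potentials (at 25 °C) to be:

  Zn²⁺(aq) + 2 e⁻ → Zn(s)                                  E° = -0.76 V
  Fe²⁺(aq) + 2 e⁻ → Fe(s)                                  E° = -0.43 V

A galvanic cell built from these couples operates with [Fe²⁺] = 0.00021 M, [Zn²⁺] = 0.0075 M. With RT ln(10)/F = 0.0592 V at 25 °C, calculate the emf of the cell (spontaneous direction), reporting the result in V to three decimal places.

Fe²⁺/Fe is the cathode (higher E°), Zn²⁺/Zn the anode: E°cell = -0.43 − (-0.76) = +0.33 V, n = 2.
Overall: Fe²⁺(aq) + Zn(s) → Fe(s) + Zn²⁺(aq)
Q = [Zn²⁺] / ([Fe²⁺]); log Q = 1.553.
E = E° − (0.0592/n) log Q = +0.33 − (0.0592/2)(1.553) = +0.284 V.

+0.284 V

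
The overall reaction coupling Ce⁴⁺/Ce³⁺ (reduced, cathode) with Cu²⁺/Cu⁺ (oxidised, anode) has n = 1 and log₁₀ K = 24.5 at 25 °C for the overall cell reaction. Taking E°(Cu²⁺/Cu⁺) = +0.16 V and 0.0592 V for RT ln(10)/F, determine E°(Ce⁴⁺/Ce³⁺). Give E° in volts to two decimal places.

E°cell = (0.0592/n)·log K = (0.0592/1)(24.5) = +1.450 V.
Since Ce⁴⁺/Ce³⁺ is the cathode and Cu²⁺/Cu⁺ the anode, E°cell = E°(Ce⁴⁺/Ce³⁺) − E°(Cu²⁺/Cu⁺).
So E°(Ce⁴⁺/Ce³⁺) = E°cell + E°(Cu²⁺/Cu⁺) = +1.450 + (+0.16) = +1.61 V.

+1.61 V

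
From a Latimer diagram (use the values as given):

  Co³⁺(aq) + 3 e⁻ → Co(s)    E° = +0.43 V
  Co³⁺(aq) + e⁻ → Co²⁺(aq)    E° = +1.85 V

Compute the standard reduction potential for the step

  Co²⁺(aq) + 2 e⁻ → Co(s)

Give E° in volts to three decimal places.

-0.280 V

Sequential free energies add, so n₃E°₃ = n₁E°₁ + n₂E°₂.
With n₃ = 3, and the known step contributing 1×(+1.85) V, the unknown satisfies 2·E° = 3×(+0.43) − 1×(+1.85) = -0.560.
E° = -0.560 / 2 = -0.280 V.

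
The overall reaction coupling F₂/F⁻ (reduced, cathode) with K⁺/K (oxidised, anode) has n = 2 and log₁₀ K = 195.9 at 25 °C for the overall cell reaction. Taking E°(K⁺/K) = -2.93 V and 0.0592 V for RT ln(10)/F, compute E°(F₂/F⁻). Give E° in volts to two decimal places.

E°cell = (0.0592/n)·log K = (0.0592/2)(195.9) = +5.799 V.
Since F₂/F⁻ is the cathode and K⁺/K the anode, E°cell = E°(F₂/F⁻) − E°(K⁺/K).
So E°(F₂/F⁻) = E°cell + E°(K⁺/K) = +5.799 + (-2.93) = +2.87 V.

+2.87 V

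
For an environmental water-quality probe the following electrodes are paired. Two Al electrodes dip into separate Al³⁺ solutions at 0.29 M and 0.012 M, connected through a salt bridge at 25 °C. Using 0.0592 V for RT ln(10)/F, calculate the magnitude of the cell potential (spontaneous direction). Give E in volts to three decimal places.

For a concentration cell E°cell = 0. The 0.29 M side is the cathode (reduction is favoured where [Al³⁺] is higher).
With n = 3, E = −(0.0592/3) log([Al³⁺]ₐₙ/[Al³⁺]꜀ₐₜ) = −(0.0592/3) log(0.012/0.29) = −(0.0592/3)(-1.383) = +0.027 V.

+0.027 V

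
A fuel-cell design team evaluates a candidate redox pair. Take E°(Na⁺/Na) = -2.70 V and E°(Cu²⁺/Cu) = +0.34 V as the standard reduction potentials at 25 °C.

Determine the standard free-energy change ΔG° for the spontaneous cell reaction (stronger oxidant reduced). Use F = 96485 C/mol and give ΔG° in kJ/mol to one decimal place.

-586.6 kJ/mol

Cu²⁺/Cu (E° = +0.34 V) is the cathode; Na⁺/Na (E° = -2.70 V) is the anode, so E°cell = +3.04 V.
Balancing electrons gives n = 2 (lcm of 2 and 1).
ΔG° = −nFE° = −(2)(96485)(+3.04) = -586,629 J = -586.6 kJ/mol.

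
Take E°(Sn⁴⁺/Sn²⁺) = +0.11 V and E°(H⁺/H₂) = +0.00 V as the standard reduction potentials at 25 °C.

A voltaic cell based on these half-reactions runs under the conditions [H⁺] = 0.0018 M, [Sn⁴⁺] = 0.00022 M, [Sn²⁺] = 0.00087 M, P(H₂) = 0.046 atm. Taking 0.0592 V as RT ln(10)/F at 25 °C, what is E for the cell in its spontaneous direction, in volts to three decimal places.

Sn⁴⁺/Sn²⁺ is the cathode (higher E°), H⁺/H₂ the anode: E°cell = +0.11 − (+0.00) = +0.11 V, n = 2.
Overall: Sn⁴⁺(aq) + H₂(g) → Sn²⁺(aq) + 2 H⁺(aq)
Q = [Sn²⁺]·[H⁺]^2 / ([Sn⁴⁺]·P(H₂)); log Q = -3.555.
E = E° − (0.0592/n) log Q = +0.11 − (0.0592/2)(-3.555) = +0.215 V.

+0.215 V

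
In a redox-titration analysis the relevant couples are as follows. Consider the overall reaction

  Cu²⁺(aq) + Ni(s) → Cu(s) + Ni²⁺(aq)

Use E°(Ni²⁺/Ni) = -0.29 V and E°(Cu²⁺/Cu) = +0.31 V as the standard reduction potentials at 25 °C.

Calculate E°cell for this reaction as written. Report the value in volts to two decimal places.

The Cu²⁺/Cu couple has the higher reduction potential, so it is the cathode; Ni²⁺/Ni is oxidised at the anode.
E°cell = E°(cathode) − E°(anode) = (+0.31) − (-0.29) = +0.60 V.
Since E°cell > 0, the reaction is spontaneous under standard conditions.

+0.60 V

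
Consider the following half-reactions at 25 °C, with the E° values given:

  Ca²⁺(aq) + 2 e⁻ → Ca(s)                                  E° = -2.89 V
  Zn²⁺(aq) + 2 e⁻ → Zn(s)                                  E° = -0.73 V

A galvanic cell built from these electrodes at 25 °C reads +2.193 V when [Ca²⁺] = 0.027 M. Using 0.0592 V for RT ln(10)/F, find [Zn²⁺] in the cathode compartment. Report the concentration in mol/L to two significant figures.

0.35 M

Zn²⁺/Zn is the cathode, Ca²⁺/Ca the anode: E°cell = +2.16 V, n = 2.
Overall reaction: Zn²⁺(aq) + Ca(s) → Zn(s) + Ca²⁺(aq); Q = [Ca²⁺]^1/[Zn²⁺]^1.
From E = E° − (0.0592/n) log Q: log Q = (E° − E)·n/0.0592 = (+2.16 − (+2.193))·2/0.0592 = -1.1149.
So 1·log[Zn²⁺] = 1·log(0.027) − log Q = -1.5686 − (-1.1149) = -0.4537; [Zn²⁺] = 10^(-0.4537) ≈ 0.35 M.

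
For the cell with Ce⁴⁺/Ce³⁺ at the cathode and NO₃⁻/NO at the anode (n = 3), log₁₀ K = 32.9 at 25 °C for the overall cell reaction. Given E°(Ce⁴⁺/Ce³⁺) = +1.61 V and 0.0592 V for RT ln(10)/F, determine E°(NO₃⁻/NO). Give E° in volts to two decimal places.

+0.96 V

E°cell = (0.0592/n)·log K = (0.0592/3)(32.9) = +0.649 V.
Since Ce⁴⁺/Ce³⁺ is the cathode and NO₃⁻/NO the anode, E°cell = E°(Ce⁴⁺/Ce³⁺) − E°(NO₃⁻/NO).
So E°(NO₃⁻/NO) = E°(Ce⁴⁺/Ce³⁺) − E°cell = (+1.61) − (+0.649) = +0.96 V.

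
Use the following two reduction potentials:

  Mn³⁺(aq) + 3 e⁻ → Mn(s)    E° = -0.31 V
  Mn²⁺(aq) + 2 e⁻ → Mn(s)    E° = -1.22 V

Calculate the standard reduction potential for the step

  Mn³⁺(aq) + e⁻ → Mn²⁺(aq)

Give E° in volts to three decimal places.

+1.510 V

Sequential free energies add, so n₃E°₃ = n₁E°₁ + n₂E°₂.
With n₃ = 3, and the known step contributing 2×(-1.22) V, the unknown satisfies 1·E° = 3×(-0.31) − 2×(-1.22) = +1.510.
E° = +1.510 / 1 = +1.510 V.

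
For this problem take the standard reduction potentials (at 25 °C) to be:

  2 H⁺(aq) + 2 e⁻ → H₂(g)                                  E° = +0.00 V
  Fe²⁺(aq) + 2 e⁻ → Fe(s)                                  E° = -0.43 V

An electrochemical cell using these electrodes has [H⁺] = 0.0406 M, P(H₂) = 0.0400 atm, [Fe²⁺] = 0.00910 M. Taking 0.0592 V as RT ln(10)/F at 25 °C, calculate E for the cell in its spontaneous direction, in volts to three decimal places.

H⁺/H₂ is the cathode (higher E°), Fe²⁺/Fe the anode: E°cell = +0.00 − (-0.43) = +0.43 V, n = 2.
Overall: 2 H⁺(aq) + Fe(s) → H₂(g) + Fe²⁺(aq)
Q = P(H₂)·[Fe²⁺] / ([H⁺]^2); log Q = -0.656.
E = E° − (0.0592/n) log Q = +0.43 − (0.0592/2)(-0.656) = +0.449 V.

+0.449 V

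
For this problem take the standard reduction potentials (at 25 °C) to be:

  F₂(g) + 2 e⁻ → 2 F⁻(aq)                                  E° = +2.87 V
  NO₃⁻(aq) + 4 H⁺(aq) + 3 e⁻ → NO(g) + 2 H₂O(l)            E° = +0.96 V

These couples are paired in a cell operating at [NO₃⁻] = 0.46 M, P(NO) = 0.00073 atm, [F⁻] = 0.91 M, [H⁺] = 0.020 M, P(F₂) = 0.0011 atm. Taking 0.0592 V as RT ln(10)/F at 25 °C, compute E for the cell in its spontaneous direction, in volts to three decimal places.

F₂/F⁻ is the cathode (higher E°), NO₃⁻/NO the anode: E°cell = +2.87 − (+0.96) = +1.91 V, n = 6.
Overall: 3 F₂(g) + 2 NO(g) + 4 H₂O(l) → 6 F⁻(aq) + 2 NO₃⁻(aq) + 8 H⁺(aq)
Q = [F⁻]^6·[NO₃⁻]^2·[H⁺]^8 / (P(F₂)^3·P(NO)^2); log Q = 0.637.
E = E° − (0.0592/n) log Q = +1.91 − (0.0592/6)(0.637) = +1.904 V.

+1.904 V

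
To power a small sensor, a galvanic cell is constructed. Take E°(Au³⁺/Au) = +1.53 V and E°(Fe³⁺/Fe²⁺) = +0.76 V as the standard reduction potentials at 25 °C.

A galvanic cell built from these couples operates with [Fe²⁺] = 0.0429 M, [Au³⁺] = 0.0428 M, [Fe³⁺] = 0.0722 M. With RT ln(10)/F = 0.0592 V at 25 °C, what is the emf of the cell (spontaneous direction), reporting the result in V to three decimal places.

Au³⁺/Au is the cathode (higher E°), Fe³⁺/Fe²⁺ the anode: E°cell = +1.53 − (+0.76) = +0.77 V, n = 3.
Overall: Au³⁺(aq) + 3 Fe²⁺(aq) → Au(s) + 3 Fe³⁺(aq)
Q = [Fe³⁺]^3 / ([Au³⁺]·[Fe²⁺]^3); log Q = 2.047.
E = E° − (0.0592/n) log Q = +0.77 − (0.0592/3)(2.047) = +0.730 V.

+0.730 V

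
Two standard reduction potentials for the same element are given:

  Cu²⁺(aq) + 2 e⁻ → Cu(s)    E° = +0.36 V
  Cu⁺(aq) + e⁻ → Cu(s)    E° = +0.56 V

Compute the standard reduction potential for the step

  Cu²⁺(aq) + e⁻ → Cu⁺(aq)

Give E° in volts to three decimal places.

+0.160 V

Sequential free energies add, so n₃E°₃ = n₁E°₁ + n₂E°₂.
With n₃ = 2, and the known step contributing 1×(+0.56) V, the unknown satisfies 1·E° = 2×(+0.36) − 1×(+0.56) = +0.160.
E° = +0.160 / 1 = +0.160 V.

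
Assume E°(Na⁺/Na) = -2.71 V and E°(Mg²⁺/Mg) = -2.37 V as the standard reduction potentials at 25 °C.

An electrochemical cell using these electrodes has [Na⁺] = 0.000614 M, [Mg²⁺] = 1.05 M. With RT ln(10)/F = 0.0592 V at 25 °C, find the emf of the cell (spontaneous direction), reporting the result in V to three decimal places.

+0.531 V

Mg²⁺/Mg is the cathode (higher E°), Na⁺/Na the anode: E°cell = -2.37 − (-2.71) = +0.34 V, n = 2.
Overall: Mg²⁺(aq) + 2 Na(s) → Mg(s) + 2 Na⁺(aq)
Q = [Na⁺]^2 / ([Mg²⁺]); log Q = -6.445.
E = E° − (0.0592/n) log Q = +0.34 − (0.0592/2)(-6.445) = +0.531 V.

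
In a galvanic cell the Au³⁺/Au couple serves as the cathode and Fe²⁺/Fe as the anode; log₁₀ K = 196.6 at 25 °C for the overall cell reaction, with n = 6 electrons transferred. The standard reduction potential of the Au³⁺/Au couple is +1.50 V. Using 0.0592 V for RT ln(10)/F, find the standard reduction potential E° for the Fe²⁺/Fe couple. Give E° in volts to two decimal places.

E°cell = (0.0592/n)·log K = (0.0592/6)(196.6) = +1.940 V.
Since Au³⁺/Au is the cathode and Fe²⁺/Fe the anode, E°cell = E°(Au³⁺/Au) − E°(Fe²⁺/Fe).
So E°(Fe²⁺/Fe) = E°(Au³⁺/Au) − E°cell = (+1.50) − (+1.940) = -0.44 V.

-0.44 V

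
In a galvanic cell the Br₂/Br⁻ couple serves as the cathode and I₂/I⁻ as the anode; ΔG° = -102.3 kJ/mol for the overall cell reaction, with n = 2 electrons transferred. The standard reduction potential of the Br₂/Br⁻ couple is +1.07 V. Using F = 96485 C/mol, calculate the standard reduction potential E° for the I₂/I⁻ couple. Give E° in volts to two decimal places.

E°cell = −ΔG°/(nF) = −(-102.3×10³)/((2)(96485)) = +0.530 V.
Since Br₂/Br⁻ is the cathode and I₂/I⁻ the anode, E°cell = E°(Br₂/Br⁻) − E°(I₂/I⁻).
So E°(I₂/I⁻) = E°(Br₂/Br⁻) − E°cell = (+1.07) − (+0.530) = +0.54 V.

+0.54 V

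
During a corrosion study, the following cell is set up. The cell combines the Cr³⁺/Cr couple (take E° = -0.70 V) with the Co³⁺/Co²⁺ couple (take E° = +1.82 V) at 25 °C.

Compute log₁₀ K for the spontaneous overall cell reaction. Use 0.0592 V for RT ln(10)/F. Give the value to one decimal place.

127.7

Cathode: Co³⁺/Co²⁺; anode: Cr³⁺/Cr. E°cell = +2.52 V, n = 3.
log K = nE°cell / 0.0592 = (3)(+2.52) / 0.0592 = 127.7.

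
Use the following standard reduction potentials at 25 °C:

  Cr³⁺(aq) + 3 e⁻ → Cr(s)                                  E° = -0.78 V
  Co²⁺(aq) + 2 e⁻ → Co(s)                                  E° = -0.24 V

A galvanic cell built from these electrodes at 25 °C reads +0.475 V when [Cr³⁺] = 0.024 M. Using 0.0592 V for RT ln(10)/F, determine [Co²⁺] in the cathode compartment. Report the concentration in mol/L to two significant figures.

0.00053 M

Co²⁺/Co is the cathode, Cr³⁺/Cr the anode: E°cell = +0.54 V, n = 6.
Overall reaction: 3 Co²⁺(aq) + 2 Cr(s) → 3 Co(s) + 2 Cr³⁺(aq); Q = [Cr³⁺]^2/[Co²⁺]^3.
From E = E° − (0.0592/n) log Q: log Q = (E° − E)·n/0.0592 = (+0.54 − (+0.475))·6/0.0592 = 6.5878.
So 3·log[Co²⁺] = 2·log(0.024) − log Q = -3.2396 − (6.5878) = -9.8274; log[Co²⁺] = -9.8274 / 3 = -3.2758; [Co²⁺] = 10^(-3.2758) ≈ 0.00053 M.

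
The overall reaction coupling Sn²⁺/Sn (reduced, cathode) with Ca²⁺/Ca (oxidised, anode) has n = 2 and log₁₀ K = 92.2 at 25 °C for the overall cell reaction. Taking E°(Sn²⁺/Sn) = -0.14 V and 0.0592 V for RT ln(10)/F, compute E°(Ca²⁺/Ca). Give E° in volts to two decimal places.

-2.87 V

E°cell = (0.0592/n)·log K = (0.0592/2)(92.2) = +2.729 V.
Since Sn²⁺/Sn is the cathode and Ca²⁺/Ca the anode, E°cell = E°(Sn²⁺/Sn) − E°(Ca²⁺/Ca).
So E°(Ca²⁺/Ca) = E°(Sn²⁺/Sn) − E°cell = (-0.14) − (+2.729) = -2.87 V.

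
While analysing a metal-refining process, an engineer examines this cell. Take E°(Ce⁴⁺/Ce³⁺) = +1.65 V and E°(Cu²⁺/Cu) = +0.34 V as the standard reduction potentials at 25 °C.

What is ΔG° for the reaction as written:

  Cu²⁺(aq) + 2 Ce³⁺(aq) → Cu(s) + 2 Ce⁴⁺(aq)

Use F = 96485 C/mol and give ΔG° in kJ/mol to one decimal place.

+252.8 kJ/mol

As written, Cu²⁺/Cu is reduced (cathode) and Ce⁴⁺/Ce³⁺ is oxidised (anode), so E°cell = (+0.34) − (+1.65) = -1.31 V.
Balancing electrons gives n = 2.
ΔG° = −nFE° = −(2)(96485)(-1.31) = 252,791 J = +252.8 kJ/mol.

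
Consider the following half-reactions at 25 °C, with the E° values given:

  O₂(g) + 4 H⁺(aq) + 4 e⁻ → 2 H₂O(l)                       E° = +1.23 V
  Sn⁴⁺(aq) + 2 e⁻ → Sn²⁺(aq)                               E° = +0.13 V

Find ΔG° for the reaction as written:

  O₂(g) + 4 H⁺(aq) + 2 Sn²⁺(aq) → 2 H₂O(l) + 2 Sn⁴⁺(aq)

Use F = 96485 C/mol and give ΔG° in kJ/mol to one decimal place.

As written, O₂/H₂O is reduced (cathode) and Sn⁴⁺/Sn²⁺ is oxidised (anode), so E°cell = (+1.23) − (+0.13) = +1.10 V.
Balancing electrons gives n = 4.
ΔG° = −nFE° = −(4)(96485)(+1.10) = -424,534 J = -424.5 kJ/mol.

-424.5 kJ/mol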